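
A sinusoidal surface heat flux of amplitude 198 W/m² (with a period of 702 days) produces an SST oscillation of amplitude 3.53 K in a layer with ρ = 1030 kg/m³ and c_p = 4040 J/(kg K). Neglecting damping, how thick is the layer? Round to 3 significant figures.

ω = 2π / 6.07×10^7 s = 1.04×10^-7 s⁻¹.
Required C = F₀ / (A ω) = 198 / (3.53 × 1.04×10^-7) = 5.41×10^8 J/(m²·K).
D = C / (ρ c_p) = 5.41×10^8 / (1030 × 4040) = 130 m.

130 m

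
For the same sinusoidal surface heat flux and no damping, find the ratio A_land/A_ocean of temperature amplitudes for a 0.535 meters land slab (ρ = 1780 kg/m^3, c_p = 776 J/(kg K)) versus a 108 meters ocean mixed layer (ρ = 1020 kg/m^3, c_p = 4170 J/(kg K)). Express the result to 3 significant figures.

622

C_ocean = 1020 × 4170 × 108 = 4.59×10^8 J/(m²·K).
C_land = 1780 × 776 × 0.535 = 7.39×10^5 J/(m²·K).
Undamped amplitude ∝ 1/C, so A_land/A_ocean = C_ocean/C_land = 622.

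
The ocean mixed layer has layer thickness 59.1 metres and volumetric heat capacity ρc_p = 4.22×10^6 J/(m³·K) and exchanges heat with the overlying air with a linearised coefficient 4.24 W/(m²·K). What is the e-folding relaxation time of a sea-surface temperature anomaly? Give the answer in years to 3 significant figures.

1.86 years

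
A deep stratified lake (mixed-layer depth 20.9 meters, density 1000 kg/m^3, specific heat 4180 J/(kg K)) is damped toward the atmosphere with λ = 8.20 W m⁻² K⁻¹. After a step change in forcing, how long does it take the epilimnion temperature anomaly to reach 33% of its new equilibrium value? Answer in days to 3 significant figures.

49.4 days

Areal heat capacity C = ρ c_p D = 1000 × 4180 × 20.9 = 8.74×10^7 J m⁻² K⁻¹.
τ = C / λ = 8.74×10^7 / 8.20 = 1.07×10^7 s.
Fraction reached: 1 − e^(−t/τ) = 0.33 ⇒ t = −τ ln(1 − 0.33) = τ × 0.400.
t = 4.27×10^6 s = 49.4 days.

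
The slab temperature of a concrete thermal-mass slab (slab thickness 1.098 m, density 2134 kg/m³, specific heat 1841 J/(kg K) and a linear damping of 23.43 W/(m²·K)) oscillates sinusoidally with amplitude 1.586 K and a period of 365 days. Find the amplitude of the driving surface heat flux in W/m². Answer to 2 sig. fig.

Areal heat capacity C = ρ c_p D = 2134 × 1841 × 1.098 = 4.31×10^6 J/(m^2 K).
ω = 2π / 3.15×10^7 s = 1.99×10^-7 s⁻¹.
√((Cω)² + λ²) = √((0.859)² + 23.43²) = 23.4 W/(m²·K).
F₀ = A × √((Cω)²+λ²) = 1.586 × 23.4 = 37.2 W/m².

37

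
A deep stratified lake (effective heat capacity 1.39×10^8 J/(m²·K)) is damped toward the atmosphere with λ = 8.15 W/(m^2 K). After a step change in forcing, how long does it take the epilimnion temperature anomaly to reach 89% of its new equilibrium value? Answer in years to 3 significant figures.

1.19 years

Areal heat capacity C = 1.39×10^8 J/(m²·K) (given).
τ = C / λ = 1.39×10^8 / 8.15 = 1.71×10^7 s.
Fraction reached: 1 − e^(−t/τ) = 0.89 ⇒ t = −τ ln(1 − 0.89) = τ × 2.21.
t = 3.76×10^7 s = 1.19 years.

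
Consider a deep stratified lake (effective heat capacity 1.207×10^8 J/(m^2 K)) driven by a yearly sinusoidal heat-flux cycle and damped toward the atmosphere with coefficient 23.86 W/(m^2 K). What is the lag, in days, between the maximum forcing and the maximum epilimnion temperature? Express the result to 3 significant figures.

Areal heat capacity C = 1.207×10^8 J/(m^2 K) (given).
ω = 2π / 3.15×10^7 s = 1.99×10^-7 s⁻¹.
Phase lag φ = arctan(Cω/λ) = arctan(24.0/23.86) = 0.789 rad.
Time lag = φ / ω = 0.789 / 1.99×10^-7 = 3.96×10^6 s = 45.9 days.

45.9 days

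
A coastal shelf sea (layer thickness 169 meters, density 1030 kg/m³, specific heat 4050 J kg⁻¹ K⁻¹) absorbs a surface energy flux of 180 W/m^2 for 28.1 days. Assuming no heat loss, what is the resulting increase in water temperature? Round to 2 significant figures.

Areal heat capacity C = ρ c_p D = 1030 × 4050 × 169 = 7.05×10^8 J/(m²·K).
Net heat input Q = F Δt = 180 × (28.1 days × 86400 s/day) = 4.37×10^8 J/m².
ΔT = Q / C = 4.37×10^8 / 7.05×10^8 = 0.620 K.

0.62 K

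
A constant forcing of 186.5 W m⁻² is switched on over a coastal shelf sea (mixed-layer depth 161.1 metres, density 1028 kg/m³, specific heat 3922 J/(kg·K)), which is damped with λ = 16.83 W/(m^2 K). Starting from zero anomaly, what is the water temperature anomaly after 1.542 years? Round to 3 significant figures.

Areal heat capacity C = ρ c_p D = 1028 × 3922 × 161.1 = 6.50×10^8 J/(m^2 K).
τ = C / λ = 6.50×10^8 / 16.83 = 3.86×10^7 s.
Equilibrium anomaly ΔT_eq = F / λ = 186.5 / 16.83 = 11.1 K.
t = 1.542 years = 4.87×10^7 s, so t/τ = 1.26.
ΔT(t) = ΔT_eq (1 − e^(−t/τ)) = 11.1 × (1 − e^−1.26) = 7.94 K.

7.94 K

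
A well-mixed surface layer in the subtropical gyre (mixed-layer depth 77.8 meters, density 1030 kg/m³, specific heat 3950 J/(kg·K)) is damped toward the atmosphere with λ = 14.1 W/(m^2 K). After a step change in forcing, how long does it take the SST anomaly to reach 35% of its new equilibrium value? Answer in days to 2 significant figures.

Areal heat capacity C = ρ c_p D = 1030 × 3950 × 77.8 = 3.17×10^8 J/(m²·K).
τ = C / λ = 3.17×10^8 / 14.1 = 2.24×10^7 s.
Fraction reached: 1 − e^(−t/τ) = 0.35 ⇒ t = −τ ln(1 − 0.35) = τ × 0.431.
t = 9.67×10^6 s = 112 days.

110 days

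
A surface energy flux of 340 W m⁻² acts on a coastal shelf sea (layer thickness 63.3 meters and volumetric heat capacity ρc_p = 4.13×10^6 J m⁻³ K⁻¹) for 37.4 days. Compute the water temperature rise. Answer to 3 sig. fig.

Areal heat capacity C = ρc_p × D = 4.13×10^6 × 63.3 = 2.61×10^8 J m⁻² K⁻¹.
Net heat input Q = F Δt = 340 × (37.4 days × 86400 s/day) = 1.10×10^9 J/m².
ΔT = Q / C = 1.10×10^9 / 2.61×10^8 = 4.20 K.

4.20 K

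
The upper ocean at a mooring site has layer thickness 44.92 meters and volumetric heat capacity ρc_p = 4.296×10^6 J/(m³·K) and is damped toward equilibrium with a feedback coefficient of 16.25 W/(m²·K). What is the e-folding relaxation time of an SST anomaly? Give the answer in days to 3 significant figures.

Areal heat capacity C = ρc_p × D = 4.296×10^6 × 44.92 = 1.93×10^8 J/(m^2 K).
Relaxation time τ = C / λ = 1.93×10^8 / 16.25 = 1.19×10^7 s.
In days: 1.19×10^7 s / (86400 s/day) = 137 days.

137 days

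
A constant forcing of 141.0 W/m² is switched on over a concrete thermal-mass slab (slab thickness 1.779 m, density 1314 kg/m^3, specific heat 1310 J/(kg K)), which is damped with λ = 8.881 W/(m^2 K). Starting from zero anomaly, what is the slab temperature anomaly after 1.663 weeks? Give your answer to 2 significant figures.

Areal heat capacity C = ρ c_p D = 1314 × 1310 × 1.779 = 3.06×10^6 J m⁻² K⁻¹.
τ = C / λ = 3.06×10^6 / 8.881 = 3.45×10^5 s.
Equilibrium anomaly ΔT_eq = F / λ = 141.0 / 8.881 = 15.9 K.
t = 1.663 weeks = 1.01×10^6 s, so t/τ = 2.92.
ΔT(t) = ΔT_eq (1 − e^(−t/τ)) = 15.9 × (1 − e^−2.92) = 15.0 K.

15 K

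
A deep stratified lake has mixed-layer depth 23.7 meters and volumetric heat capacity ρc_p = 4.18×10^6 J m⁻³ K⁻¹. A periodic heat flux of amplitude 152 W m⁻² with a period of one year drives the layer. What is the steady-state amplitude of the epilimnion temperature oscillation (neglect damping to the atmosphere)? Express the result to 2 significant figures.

7.7 K

Areal heat capacity C = ρc_p × D = 4.18×10^6 × 23.7 = 9.91×10^7 J m⁻² K⁻¹.
Angular frequency ω = 2π / T = 2π / 3.15×10^7 s = 1.99×10^-7 s⁻¹.
Cω = 9.91×10^7 × 1.99×10^-7 = 19.7 W/(m²·K).
Amplitude A = F₀ / (Cω) = 152 / 19.7 = 7.70 K.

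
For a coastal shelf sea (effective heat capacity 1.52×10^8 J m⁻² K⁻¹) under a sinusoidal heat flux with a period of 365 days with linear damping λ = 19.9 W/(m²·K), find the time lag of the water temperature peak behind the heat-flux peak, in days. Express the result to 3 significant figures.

57.5 days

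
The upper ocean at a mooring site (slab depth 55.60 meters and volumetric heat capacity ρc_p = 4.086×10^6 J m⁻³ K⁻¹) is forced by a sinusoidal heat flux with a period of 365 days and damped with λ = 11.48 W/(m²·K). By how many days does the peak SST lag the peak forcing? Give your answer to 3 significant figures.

76.8 days

Areal heat capacity C = ρc_p × D = 4.086×10^6 × 55.60 = 2.27×10^8 J/(m^2 K).
ω = 2π / 3.15×10^7 s = 1.99×10^-7 s⁻¹.
Phase lag φ = arctan(Cω/λ) = arctan(45.3/11.48) = 1.32 rad.
Time lag = φ / ω = 1.32 / 1.99×10^-7 = 6.64×10^6 s = 76.8 days.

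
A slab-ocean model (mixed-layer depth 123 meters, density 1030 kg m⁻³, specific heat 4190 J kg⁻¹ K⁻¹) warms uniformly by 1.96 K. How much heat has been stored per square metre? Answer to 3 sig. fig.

1.04×10^9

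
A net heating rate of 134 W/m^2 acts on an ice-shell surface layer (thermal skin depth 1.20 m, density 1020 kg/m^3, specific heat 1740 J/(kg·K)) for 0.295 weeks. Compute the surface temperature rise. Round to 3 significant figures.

11.2 K

Areal heat capacity C = ρ c_p D = 1020 × 1740 × 1.20 = 2.13×10^6 J/(m^2 K).
Net heat input Q = F Δt = 134 × (0.295 weeks × 6.048×10^5 s/week) = 2.39×10^7 J/m².
ΔT = Q / C = 2.39×10^7 / 2.13×10^6 = 11.2 K.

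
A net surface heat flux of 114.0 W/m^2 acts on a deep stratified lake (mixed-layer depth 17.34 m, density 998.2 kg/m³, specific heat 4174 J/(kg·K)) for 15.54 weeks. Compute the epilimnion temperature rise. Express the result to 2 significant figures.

15 K

Areal heat capacity C = ρ c_p D = 998.2 × 4174 × 17.34 = 7.22×10^7 J/(m²·K).
Net heat input Q = F Δt = 114.0 × (15.54 weeks × 6.048×10^5 s/week) = 1.07×10^9 J/m².
ΔT = Q / C = 1.07×10^9 / 7.22×10^7 = 14.8 K.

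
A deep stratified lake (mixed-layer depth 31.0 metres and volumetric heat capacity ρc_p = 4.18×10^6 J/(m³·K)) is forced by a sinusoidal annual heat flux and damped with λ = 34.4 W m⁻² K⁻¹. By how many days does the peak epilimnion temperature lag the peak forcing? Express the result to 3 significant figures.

37.4 days

Areal heat capacity C = ρc_p × D = 4.18×10^6 × 31.0 = 1.30×10^8 J/(m^2 K).
ω = 2π / 3.15×10^7 s = 1.99×10^-7 s⁻¹.
Phase lag φ = arctan(Cω/λ) = arctan(25.8/34.4) = 0.644 rad.
Time lag = φ / ω = 0.644 / 1.99×10^-7 = 3.23×10^6 s = 37.4 days.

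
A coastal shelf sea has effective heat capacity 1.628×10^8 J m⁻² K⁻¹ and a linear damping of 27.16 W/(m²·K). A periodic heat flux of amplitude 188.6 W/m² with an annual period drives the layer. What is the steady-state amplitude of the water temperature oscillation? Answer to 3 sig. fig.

4.46 K

Areal heat capacity C = 1.628×10^8 J m⁻² K⁻¹ (given).
Angular frequency ω = 2π / T = 2π / 3.15×10^7 s = 1.99×10^-7 s⁻¹.
√((Cω)² + λ²) = √((32.4)² + 27.16²) = 42.3 W/(m²·K).
Amplitude A = F₀ / √((Cω)²+λ²) = 188.6 / 42.3 = 4.46 K.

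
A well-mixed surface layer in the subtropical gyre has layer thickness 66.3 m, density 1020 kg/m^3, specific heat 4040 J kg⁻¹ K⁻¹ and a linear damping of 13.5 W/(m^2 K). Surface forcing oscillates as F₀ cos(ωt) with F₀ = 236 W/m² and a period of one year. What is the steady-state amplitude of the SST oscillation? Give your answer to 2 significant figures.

Areal heat capacity C = ρ c_p D = 1020 × 4040 × 66.3 = 2.73×10^8 J m⁻² K⁻¹.
Angular frequency ω = 2π / T = 2π / 3.15×10^7 s = 1.99×10^-7 s⁻¹.
√((Cω)² + λ²) = √((54.4)² + 13.5²) = 56.1 W/(m²·K).
Amplitude A = F₀ / √((Cω)²+λ²) = 236 / 56.1 = 4.21 K.

4.2 K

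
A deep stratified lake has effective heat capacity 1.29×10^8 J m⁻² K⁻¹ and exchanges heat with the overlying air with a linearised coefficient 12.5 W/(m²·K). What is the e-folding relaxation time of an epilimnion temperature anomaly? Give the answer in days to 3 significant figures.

Areal heat capacity C = 1.29×10^8 J m⁻² K⁻¹ (given).
Relaxation time τ = C / λ = 1.29×10^8 / 12.5 = 1.03×10^7 s.
In days: 1.03×10^7 s / (86400 s/day) = 119 days.

119 days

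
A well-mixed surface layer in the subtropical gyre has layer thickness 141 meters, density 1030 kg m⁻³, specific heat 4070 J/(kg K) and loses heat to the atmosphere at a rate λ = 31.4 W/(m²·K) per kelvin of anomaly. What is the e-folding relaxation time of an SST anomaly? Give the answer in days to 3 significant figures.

218 days

Areal heat capacity C = ρ c_p D = 1030 × 4070 × 141 = 5.91×10^8 J m⁻² K⁻¹.
Relaxation time τ = C / λ = 5.91×10^8 / 31.4 = 1.88×10^7 s.
In days: 1.88×10^7 s / (86400 s/day) = 218 days.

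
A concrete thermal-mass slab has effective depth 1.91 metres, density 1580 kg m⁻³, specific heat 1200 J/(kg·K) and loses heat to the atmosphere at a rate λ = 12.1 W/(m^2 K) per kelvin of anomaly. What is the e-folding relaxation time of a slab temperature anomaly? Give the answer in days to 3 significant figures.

3.46 days

Areal heat capacity C = ρ c_p D = 1580 × 1200 × 1.91 = 3.62×10^6 J m⁻² K⁻¹.
Relaxation time τ = C / λ = 3.62×10^6 / 12.1 = 2.99×10^5 s.
In days: 2.99×10^5 s / (86400 s/day) = 3.46 days.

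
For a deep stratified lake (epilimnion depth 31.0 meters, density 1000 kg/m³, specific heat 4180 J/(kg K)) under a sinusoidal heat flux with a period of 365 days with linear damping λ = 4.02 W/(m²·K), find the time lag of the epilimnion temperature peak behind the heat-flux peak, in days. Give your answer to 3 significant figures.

Areal heat capacity C = ρ c_p D = 1000 × 4180 × 31.0 = 1.30×10^8 J/(m^2 K).
ω = 2π / 3.15×10^7 s = 1.99×10^-7 s⁻¹.
Phase lag φ = arctan(Cω/λ) = arctan(25.8/4.02) = 1.42 rad.
Time lag = φ / ω = 1.42 / 1.99×10^-7 = 7.11×10^6 s = 82.3 days.

82.3 days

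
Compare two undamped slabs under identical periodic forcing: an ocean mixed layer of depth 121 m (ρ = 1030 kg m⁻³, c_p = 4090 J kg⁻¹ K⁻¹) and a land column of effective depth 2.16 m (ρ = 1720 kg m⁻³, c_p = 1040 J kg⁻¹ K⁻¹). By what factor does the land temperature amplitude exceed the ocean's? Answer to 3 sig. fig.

C_ocean = 1030 × 4090 × 121 = 5.10×10^8 J/(m²·K).
C_land = 1720 × 1040 × 2.16 = 3.86×10^6 J/(m²·K).
Undamped amplitude ∝ 1/C, so A_land/A_ocean = C_ocean/C_land = 132.

132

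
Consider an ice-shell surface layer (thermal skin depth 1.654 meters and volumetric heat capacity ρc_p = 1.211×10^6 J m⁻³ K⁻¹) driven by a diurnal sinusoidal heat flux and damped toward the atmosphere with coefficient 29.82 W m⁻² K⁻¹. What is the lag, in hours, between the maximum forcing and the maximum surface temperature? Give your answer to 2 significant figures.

5.2 hours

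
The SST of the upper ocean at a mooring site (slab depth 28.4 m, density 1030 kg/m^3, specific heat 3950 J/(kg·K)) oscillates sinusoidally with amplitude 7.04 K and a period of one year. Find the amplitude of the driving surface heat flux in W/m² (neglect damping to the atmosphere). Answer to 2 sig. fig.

Areal heat capacity C = ρ c_p D = 1030 × 3950 × 28.4 = 1.16×10^8 J/(m^2 K).
ω = 2π / 3.15×10^7 s = 1.99×10^-7 s⁻¹.
Cω = 1.16×10^8 × 1.99×10^-7 = 23.0 W/(m²·K).
F₀ = A × Cω = 7.04 × 23.0 = 162 W/m².

160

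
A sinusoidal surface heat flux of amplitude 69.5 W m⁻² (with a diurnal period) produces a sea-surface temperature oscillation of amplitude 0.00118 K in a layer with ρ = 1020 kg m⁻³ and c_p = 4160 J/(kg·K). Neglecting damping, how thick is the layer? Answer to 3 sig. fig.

191 m

ω = 2π / 86400 s = 7.27×10^-5 s⁻¹.
Required C = F₀ / (A ω) = 69.5 / (0.00118 × 7.27×10^-5) = 8.10×10^8 J/(m²·K).
D = C / (ρ c_p) = 8.10×10^8 / (1020 × 4160) = 191 m.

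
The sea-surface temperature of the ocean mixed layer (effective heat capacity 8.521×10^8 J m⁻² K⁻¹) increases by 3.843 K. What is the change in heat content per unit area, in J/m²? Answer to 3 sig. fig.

Areal heat capacity C = 8.521×10^8 J m⁻² K⁻¹ (given).
ΔQ = C ΔT = 8.52×10^8 × 3.843 = 3.27×10^9 J/m².

3.27×10^9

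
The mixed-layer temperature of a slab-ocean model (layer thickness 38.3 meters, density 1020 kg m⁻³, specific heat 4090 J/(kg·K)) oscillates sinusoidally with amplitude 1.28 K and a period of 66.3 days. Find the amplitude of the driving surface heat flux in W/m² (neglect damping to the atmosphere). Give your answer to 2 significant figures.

220

Areal heat capacity C = ρ c_p D = 1020 × 4090 × 38.3 = 1.60×10^8 J m⁻² K⁻¹.
ω = 2π / 5.73×10^6 s = 1.10×10^-6 s⁻¹.
Cω = 1.60×10^8 × 1.10×10^-6 = 175 W/(m²·K).
F₀ = A × Cω = 1.28 × 175 = 224 W/m².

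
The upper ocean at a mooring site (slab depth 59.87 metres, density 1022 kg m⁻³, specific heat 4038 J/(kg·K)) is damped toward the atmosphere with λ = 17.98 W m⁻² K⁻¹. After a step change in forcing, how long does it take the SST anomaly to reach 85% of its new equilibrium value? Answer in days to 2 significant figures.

Areal heat capacity C = ρ c_p D = 1022 × 4038 × 59.87 = 2.47×10^8 J/(m^2 K).
τ = C / λ = 2.47×10^8 / 17.98 = 1.37×10^7 s.
Fraction reached: 1 − e^(−t/τ) = 0.85 ⇒ t = −τ ln(1 − 0.85) = τ × 1.90.
t = 2.61×10^7 s = 302 days.

300 days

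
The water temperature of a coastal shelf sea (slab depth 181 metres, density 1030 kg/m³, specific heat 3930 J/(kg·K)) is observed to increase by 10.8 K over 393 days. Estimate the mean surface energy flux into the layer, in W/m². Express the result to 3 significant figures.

Areal heat capacity C = ρ c_p D = 1030 × 3930 × 181 = 7.33×10^8 J m⁻² K⁻¹.
Required heat per unit area: Q = C ΔT = 7.33×10^8 × 10.8 = 7.91×10^9 J/m².
Flux F = Q / Δt = 7.91×10^9 / 3.40×10^7 s = 233 W/m².

233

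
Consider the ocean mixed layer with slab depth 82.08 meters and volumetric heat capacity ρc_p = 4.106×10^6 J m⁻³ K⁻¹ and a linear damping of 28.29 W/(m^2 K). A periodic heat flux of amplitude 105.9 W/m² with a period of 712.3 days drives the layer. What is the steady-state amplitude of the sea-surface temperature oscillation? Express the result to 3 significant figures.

Areal heat capacity C = ρc_p × D = 4.106×10^6 × 82.08 = 3.37×10^8 J/(m^2 K).
Angular frequency ω = 2π / T = 2π / 6.15×10^7 s = 1.02×10^-7 s⁻¹.
√((Cω)² + λ²) = √((34.4)² + 28.29²) = 44.5 W/(m²·K).
Amplitude A = F₀ / √((Cω)²+λ²) = 105.9 / 44.5 = 2.38 K.

2.38 K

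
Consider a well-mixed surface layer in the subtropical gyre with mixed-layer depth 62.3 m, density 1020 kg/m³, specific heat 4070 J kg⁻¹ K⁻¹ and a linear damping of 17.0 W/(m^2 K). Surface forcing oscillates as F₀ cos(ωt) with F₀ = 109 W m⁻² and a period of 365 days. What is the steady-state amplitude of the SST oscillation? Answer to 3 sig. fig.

Areal heat capacity C = ρ c_p D = 1020 × 4070 × 62.3 = 2.59×10^8 J/(m^2 K).
Angular frequency ω = 2π / T = 2π / 3.15×10^7 s = 1.99×10^-7 s⁻¹.
√((Cω)² + λ²) = √((51.5)² + 17.0²) = 54.3 W/(m²·K).
Amplitude A = F₀ / √((Cω)²+λ²) = 109 / 54.3 = 2.01 K.

2.01 K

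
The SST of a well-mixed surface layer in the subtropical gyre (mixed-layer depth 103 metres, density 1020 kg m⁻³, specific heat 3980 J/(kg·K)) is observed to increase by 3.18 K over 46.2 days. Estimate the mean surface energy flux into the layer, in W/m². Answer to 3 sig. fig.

Areal heat capacity C = ρ c_p D = 1020 × 3980 × 103 = 4.18×10^8 J m⁻² K⁻¹.
Required heat per unit area: Q = C ΔT = 4.18×10^8 × 3.18 = 1.33×10^9 J/m².
Flux F = Q / Δt = 1.33×10^9 / 3.99×10^6 s = 333 W/m².

333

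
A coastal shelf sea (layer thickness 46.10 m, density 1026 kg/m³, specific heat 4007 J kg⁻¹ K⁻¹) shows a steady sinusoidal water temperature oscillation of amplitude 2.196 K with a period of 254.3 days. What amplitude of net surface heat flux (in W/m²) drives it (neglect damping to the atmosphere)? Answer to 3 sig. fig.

119

Areal heat capacity C = ρ c_p D = 1026 × 4007 × 46.10 = 1.90×10^8 J/(m^2 K).
ω = 2π / 2.20×10^7 s = 2.86×10^-7 s⁻¹.
Cω = 1.90×10^8 × 2.86×10^-7 = 54.2 W/(m²·K).
F₀ = A × Cω = 2.196 × 54.2 = 119 W/m².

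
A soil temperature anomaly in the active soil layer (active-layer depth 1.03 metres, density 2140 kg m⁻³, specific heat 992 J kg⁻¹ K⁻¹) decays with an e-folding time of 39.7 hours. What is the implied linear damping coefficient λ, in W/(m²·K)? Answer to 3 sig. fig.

15.3

Areal heat capacity C = ρ c_p D = 2140 × 992 × 1.03 = 2.19×10^6 J/(m²·K).
τ = 39.7 hours = 1.43×10^5 s.
λ = C / τ = 2.19×10^6 / 1.43×10^5 = 15.3 W/(m²·K).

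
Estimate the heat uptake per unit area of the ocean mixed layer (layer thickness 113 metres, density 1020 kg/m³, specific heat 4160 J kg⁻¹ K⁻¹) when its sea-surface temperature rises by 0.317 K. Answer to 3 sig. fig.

Areal heat capacity C = ρ c_p D = 1020 × 4160 × 113 = 4.79×10^8 J/(m^2 K).
ΔQ = C ΔT = 4.79×10^8 × 0.317 = 1.52×10^8 J/m².

1.52×10^8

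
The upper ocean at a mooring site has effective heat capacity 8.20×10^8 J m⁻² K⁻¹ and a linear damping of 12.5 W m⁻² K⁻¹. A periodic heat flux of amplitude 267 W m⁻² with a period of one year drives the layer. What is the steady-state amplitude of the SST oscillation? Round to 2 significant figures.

Areal heat capacity C = 8.20×10^8 J m⁻² K⁻¹ (given).
Angular frequency ω = 2π / T = 2π / 3.15×10^7 s = 1.99×10^-7 s⁻¹.
√((Cω)² + λ²) = √((163)² + 12.5²) = 164 W/(m²·K).
Amplitude A = F₀ / √((Cω)²+λ²) = 267 / 164 = 1.63 K.

1.6 K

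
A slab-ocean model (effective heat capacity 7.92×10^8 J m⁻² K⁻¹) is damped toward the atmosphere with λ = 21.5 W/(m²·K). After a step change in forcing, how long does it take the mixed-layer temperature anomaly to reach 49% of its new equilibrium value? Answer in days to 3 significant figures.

287 days

Areal heat capacity C = 7.92×10^8 J m⁻² K⁻¹ (given).
τ = C / λ = 7.92×10^8 / 21.5 = 3.68×10^7 s.
Fraction reached: 1 − e^(−t/τ) = 0.49 ⇒ t = −τ ln(1 − 0.49) = τ × 0.673.
t = 2.48×10^7 s = 287 days.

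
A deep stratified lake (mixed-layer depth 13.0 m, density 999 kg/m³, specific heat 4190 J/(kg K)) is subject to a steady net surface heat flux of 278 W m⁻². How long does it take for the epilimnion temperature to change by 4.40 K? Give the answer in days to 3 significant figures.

Areal heat capacity C = ρ c_p D = 999 × 4190 × 13.0 = 5.44×10^7 J/(m²·K).
Time required: Δt = C ΔT / F = 5.44×10^7 × 4.40 / 278 = 8.61×10^5 s.
In days: 8.61×10^5 s / (86400 s/day) = 9.97 days.

9.97 days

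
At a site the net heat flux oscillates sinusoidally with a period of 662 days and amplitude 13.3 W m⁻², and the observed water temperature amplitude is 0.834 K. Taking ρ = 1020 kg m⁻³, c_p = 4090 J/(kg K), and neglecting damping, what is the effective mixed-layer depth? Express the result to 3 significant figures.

34.8 m

ω = 2π / 5.72×10^7 s = 1.10×10^-7 s⁻¹.
Required C = F₀ / (A ω) = 13.3 / (0.834 × 1.10×10^-7) = 1.45×10^8 J/(m²·K).
D = C / (ρ c_p) = 1.45×10^8 / (1020 × 4090) = 34.8 m.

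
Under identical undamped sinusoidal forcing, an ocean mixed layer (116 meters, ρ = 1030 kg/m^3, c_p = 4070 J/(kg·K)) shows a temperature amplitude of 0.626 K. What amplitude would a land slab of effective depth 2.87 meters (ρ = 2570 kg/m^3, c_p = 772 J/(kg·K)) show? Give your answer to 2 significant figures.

53 K

C_ocean = 4.86×10^8 J/(m²·K); C_land = 5.69×10^6 J/(m²·K).
A ∝ 1/C ⇒ A_land = A_ocean × C_ocean/C_land = 0.626 × 85.4 = 53.5 K.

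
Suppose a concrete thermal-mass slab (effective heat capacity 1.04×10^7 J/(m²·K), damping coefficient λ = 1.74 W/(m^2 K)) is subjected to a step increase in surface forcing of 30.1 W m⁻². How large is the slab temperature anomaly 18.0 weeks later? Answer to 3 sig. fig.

Areal heat capacity C = 1.04×10^7 J/(m²·K) (given).
τ = C / λ = 1.04×10^7 / 1.74 = 5.98×10^6 s.
Equilibrium anomaly ΔT_eq = F / λ = 30.1 / 1.74 = 17.3 K.
t = 18.0 weeks = 1.09×10^7 s, so t/τ = 1.82.
ΔT(t) = ΔT_eq (1 − e^(−t/τ)) = 17.3 × (1 − e^−1.82) = 14.5 K.

14.5 K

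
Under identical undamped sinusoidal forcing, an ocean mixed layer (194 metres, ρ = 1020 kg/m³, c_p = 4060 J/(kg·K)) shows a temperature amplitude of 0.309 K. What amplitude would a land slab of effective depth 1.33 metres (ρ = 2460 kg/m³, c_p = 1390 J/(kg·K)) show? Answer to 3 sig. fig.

C_ocean = 8.03×10^8 J/(m²·K); C_land = 4.55×10^6 J/(m²·K).
A ∝ 1/C ⇒ A_land = A_ocean × C_ocean/C_land = 0.309 × 177 = 54.6 K.

54.6 K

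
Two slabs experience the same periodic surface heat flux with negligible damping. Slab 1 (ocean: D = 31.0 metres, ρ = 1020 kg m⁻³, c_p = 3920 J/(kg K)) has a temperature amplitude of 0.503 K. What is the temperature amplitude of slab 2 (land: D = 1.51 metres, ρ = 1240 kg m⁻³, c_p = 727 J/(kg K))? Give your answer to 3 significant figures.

45.8 K

C_ocean = 1.24×10^8 J/(m²·K); C_land = 1.36×10^6 J/(m²·K).
A ∝ 1/C ⇒ A_land = A_ocean × C_ocean/C_land = 0.503 × 91.1 = 45.8 K.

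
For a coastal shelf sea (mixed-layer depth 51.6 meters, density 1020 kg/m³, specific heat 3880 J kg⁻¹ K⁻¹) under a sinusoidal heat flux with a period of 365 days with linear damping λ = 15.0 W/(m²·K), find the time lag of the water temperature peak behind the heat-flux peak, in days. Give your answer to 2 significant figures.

Areal heat capacity C = ρ c_p D = 1020 × 3880 × 51.6 = 2.04×10^8 J/(m^2 K).
ω = 2π / 3.15×10^7 s = 1.99×10^-7 s⁻¹.
Phase lag φ = arctan(Cω/λ) = arctan(40.7/15.0) = 1.22 rad.
Time lag = φ / ω = 1.22 / 1.99×10^-7 = 6.11×10^6 s = 70.7 days.

71 days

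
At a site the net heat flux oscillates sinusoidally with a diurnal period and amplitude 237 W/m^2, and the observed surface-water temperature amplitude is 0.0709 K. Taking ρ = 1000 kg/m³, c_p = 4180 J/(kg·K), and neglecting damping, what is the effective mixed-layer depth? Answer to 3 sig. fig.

ω = 2π / 86400 s = 7.27×10^-5 s⁻¹.
Required C = F₀ / (A ω) = 237 / (0.0709 × 7.27×10^-5) = 4.60×10^7 J/(m²·K).
D = C / (ρ c_p) = 4.60×10^7 / (1000 × 4180) = 11.0 m.

11.0 m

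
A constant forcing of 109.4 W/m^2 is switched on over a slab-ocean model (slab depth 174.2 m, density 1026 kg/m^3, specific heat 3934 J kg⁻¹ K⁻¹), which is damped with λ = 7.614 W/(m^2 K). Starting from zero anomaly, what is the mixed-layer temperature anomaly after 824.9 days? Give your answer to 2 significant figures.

Areal heat capacity C = ρ c_p D = 1026 × 3934 × 174.2 = 7.03×10^8 J/(m^2 K).
τ = C / λ = 7.03×10^8 / 7.614 = 9.23×10^7 s.
Equilibrium anomaly ΔT_eq = F / λ = 109.4 / 7.614 = 14.4 K.
t = 824.9 days = 7.13×10^7 s, so t/τ = 0.772.
ΔT(t) = ΔT_eq (1 − e^(−t/τ)) = 14.4 × (1 − e^−0.772) = 7.73 K.

7.7 K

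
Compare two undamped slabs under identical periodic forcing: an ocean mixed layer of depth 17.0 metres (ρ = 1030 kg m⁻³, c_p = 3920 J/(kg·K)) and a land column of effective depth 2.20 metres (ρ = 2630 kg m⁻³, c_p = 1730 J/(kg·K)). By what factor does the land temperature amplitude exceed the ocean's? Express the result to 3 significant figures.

C_ocean = 1030 × 3920 × 17.0 = 6.86×10^7 J/(m²·K).
C_land = 2630 × 1730 × 2.20 = 1.00×10^7 J/(m²·K).
Undamped amplitude ∝ 1/C, so A_land/A_ocean = C_ocean/C_land = 6.86.

6.86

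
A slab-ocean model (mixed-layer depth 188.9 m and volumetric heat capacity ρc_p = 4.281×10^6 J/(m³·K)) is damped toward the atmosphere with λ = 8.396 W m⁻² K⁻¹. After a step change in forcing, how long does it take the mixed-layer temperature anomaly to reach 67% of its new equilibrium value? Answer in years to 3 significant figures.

Areal heat capacity C = ρc_p × D = 4.281×10^6 × 188.9 = 8.09×10^8 J m⁻² K⁻¹.
τ = C / λ = 8.09×10^8 / 8.396 = 9.63×10^7 s.
Fraction reached: 1 − e^(−t/τ) = 0.67 ⇒ t = −τ ln(1 − 0.67) = τ × 1.11.
t = 1.07×10^8 s = 3.38 years.

3.38 years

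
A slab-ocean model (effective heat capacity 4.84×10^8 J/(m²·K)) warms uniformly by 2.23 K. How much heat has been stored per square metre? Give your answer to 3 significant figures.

Areal heat capacity C = 4.84×10^8 J/(m²·K) (given).
ΔQ = C ΔT = 4.84×10^8 × 2.23 = 1.08×10^9 J/m².

1.08×10^9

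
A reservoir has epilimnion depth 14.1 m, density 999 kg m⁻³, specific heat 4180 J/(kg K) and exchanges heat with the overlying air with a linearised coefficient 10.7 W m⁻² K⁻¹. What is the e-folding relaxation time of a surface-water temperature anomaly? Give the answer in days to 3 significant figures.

63.7 days

Areal heat capacity C = ρ c_p D = 999 × 4180 × 14.1 = 5.89×10^7 J/(m²·K).
Relaxation time τ = C / λ = 5.89×10^7 / 10.7 = 5.50×10^6 s.
In days: 5.50×10^6 s / (86400 s/day) = 63.7 days.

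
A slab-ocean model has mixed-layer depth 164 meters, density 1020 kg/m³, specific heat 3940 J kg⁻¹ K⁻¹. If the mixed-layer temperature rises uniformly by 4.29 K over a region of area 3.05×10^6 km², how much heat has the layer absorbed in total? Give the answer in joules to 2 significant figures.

Areal heat capacity C = ρ c_p D = 1020 × 3940 × 164 = 6.59×10^8 J m⁻² K⁻¹.
Heat per unit area: q = C ΔT = 6.59×10^8 × 4.29 = 2.83×10^9 J/m².
Total heat: Q = q × A = 2.83×10^9 × (3.05×10^6 × 10⁶ m²) = 8.62×10^21 J.

8.6×10^21 J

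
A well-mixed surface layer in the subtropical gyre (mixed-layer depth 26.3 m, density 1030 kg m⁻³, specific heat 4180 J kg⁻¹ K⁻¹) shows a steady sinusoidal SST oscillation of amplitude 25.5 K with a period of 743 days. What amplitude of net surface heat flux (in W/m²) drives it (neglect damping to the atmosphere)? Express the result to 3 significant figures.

Areal heat capacity C = ρ c_p D = 1030 × 4180 × 26.3 = 1.13×10^8 J/(m^2 K).
ω = 2π / 6.42×10^7 s = 9.79×10^-8 s⁻¹.
Cω = 1.13×10^8 × 9.79×10^-8 = 11.1 W/(m²·K).
F₀ = A × Cω = 25.5 × 11.1 = 283 W/m².

283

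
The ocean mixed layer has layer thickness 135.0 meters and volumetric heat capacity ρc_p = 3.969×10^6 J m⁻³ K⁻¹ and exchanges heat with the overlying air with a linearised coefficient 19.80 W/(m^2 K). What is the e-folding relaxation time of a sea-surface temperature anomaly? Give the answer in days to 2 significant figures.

Areal heat capacity C = ρc_p × D = 3.969×10^6 × 135.0 = 5.36×10^8 J m⁻² K⁻¹.
Relaxation time τ = C / λ = 5.36×10^8 / 19.80 = 2.71×10^7 s.
In days: 2.71×10^7 s / (86400 s/day) = 313 days.

310 days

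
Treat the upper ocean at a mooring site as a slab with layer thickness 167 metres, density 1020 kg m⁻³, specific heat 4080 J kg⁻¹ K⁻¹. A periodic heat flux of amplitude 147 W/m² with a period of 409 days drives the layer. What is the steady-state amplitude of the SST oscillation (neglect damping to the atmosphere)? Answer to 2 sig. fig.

1.2 K

Areal heat capacity C = ρ c_p D = 1020 × 4080 × 167 = 6.95×10^8 J/(m²·K).
Angular frequency ω = 2π / T = 2π / 3.53×10^7 s = 1.78×10^-7 s⁻¹.
Cω = 6.95×10^8 × 1.78×10^-7 = 124 W/(m²·K).
Amplitude A = F₀ / (Cω) = 147 / 124 = 1.19 K.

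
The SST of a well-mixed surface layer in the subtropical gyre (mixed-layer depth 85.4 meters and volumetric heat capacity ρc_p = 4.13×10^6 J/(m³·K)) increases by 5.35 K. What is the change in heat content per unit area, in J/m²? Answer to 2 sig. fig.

Areal heat capacity C = ρc_p × D = 4.13×10^6 × 85.4 = 3.53×10^8 J m⁻² K⁻¹.
ΔQ = C ΔT = 3.53×10^8 × 5.35 = 1.89×10^9 J/m².

1.9×10^9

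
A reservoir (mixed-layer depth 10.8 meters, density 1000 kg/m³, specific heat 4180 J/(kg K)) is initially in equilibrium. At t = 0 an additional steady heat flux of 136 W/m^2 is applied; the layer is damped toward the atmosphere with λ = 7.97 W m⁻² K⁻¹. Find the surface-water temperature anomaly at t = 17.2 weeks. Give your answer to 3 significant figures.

Areal heat capacity C = ρ c_p D = 1000 × 4180 × 10.8 = 4.51×10^7 J m⁻² K⁻¹.
τ = C / λ = 4.51×10^7 / 7.97 = 5.66×10^6 s.
Equilibrium anomaly ΔT_eq = F / λ = 136 / 7.97 = 17.1 K.
t = 17.2 weeks = 1.04×10^7 s, so t/τ = 1.84.
ΔT(t) = ΔT_eq (1 − e^(−t/τ)) = 17.1 × (1 − e^−1.84) = 14.3 K.

14.3 K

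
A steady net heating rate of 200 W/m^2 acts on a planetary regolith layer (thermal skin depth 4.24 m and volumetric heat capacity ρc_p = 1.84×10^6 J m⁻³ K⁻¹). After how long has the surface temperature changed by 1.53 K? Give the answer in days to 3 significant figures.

Areal heat capacity C = ρc_p × D = 1.84×10^6 × 4.24 = 7.80×10^6 J/(m²·K).
Time required: Δt = C ΔT / F = 7.80×10^6 × 1.53 / 200 = 59700 s.
In days: 59700 s / (86400 s/day) = 0.691 days.

0.691 days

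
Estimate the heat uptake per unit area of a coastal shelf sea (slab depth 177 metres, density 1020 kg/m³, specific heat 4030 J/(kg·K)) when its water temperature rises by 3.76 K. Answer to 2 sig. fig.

Areal heat capacity C = ρ c_p D = 1020 × 4030 × 177 = 7.28×10^8 J/(m^2 K).
ΔQ = C ΔT = 7.28×10^8 × 3.76 = 2.74×10^9 J/m².

2.7×10^9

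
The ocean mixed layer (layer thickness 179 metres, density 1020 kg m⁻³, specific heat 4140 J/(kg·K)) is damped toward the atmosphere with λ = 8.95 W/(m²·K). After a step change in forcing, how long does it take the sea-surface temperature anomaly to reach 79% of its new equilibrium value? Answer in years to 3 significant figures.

Areal heat capacity C = ρ c_p D = 1020 × 4140 × 179 = 7.56×10^8 J m⁻² K⁻¹.
τ = C / λ = 7.56×10^8 / 8.95 = 8.45×10^7 s.
Fraction reached: 1 − e^(−t/τ) = 0.79 ⇒ t = −τ ln(1 − 0.79) = τ × 1.56.
t = 1.32×10^8 s = 4.18 years.

4.18 years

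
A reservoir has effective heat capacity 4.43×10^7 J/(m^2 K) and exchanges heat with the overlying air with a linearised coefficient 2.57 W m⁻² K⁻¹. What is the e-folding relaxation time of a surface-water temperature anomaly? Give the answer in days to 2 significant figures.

200 days

Areal heat capacity C = 4.43×10^7 J/(m^2 K) (given).
Relaxation time τ = C / λ = 4.43×10^7 / 2.57 = 1.72×10^7 s.
In days: 1.72×10^7 s / (86400 s/day) = 200 days.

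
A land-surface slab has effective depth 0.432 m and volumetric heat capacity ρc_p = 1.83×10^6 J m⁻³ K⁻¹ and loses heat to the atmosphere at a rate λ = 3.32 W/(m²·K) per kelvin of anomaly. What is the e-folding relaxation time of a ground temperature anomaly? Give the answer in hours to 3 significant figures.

Areal heat capacity C = ρc_p × D = 1.83×10^6 × 0.432 = 7.91×10^5 J/(m^2 K).
Relaxation time τ = C / λ = 7.91×10^5 / 3.32 = 2.38×10^5 s.
In hours: 2.38×10^5 s / (3600 s/hour) = 66.1 hours.

66.1 hours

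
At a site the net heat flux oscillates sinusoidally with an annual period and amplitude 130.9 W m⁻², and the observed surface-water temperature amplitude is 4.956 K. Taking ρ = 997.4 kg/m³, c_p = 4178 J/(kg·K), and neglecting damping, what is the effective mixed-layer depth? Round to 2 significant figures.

32 m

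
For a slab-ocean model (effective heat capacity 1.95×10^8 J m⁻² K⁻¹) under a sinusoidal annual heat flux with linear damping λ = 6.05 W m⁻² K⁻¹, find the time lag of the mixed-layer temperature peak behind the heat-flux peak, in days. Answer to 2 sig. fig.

82 days

Areal heat capacity C = 1.95×10^8 J m⁻² K⁻¹ (given).
ω = 2π / 3.15×10^7 s = 1.99×10^-7 s⁻¹.
Phase lag φ = arctan(Cω/λ) = arctan(38.9/6.05) = 1.42 rad.
Time lag = φ / ω = 1.42 / 1.99×10^-7 = 7.11×10^6 s = 82.3 days.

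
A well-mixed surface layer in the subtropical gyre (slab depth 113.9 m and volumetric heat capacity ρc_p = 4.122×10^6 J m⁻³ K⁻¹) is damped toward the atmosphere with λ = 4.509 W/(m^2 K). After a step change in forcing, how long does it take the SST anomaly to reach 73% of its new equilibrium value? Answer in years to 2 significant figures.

4.3 years

Areal heat capacity C = ρc_p × D = 4.122×10^6 × 113.9 = 4.69×10^8 J/(m²·K).
τ = C / λ = 4.69×10^8 / 4.509 = 1.04×10^8 s.
Fraction reached: 1 − e^(−t/τ) = 0.73 ⇒ t = −τ ln(1 − 0.73) = τ × 1.31.
t = 1.36×10^8 s = 4.32 years.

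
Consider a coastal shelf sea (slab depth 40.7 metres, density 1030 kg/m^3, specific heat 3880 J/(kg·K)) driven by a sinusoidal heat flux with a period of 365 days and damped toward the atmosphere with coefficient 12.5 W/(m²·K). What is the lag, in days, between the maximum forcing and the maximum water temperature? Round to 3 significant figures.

69.9 days

Areal heat capacity C = ρ c_p D = 1030 × 3880 × 40.7 = 1.63×10^8 J/(m^2 K).
ω = 2π / 3.15×10^7 s = 1.99×10^-7 s⁻¹.
Phase lag φ = arctan(Cω/λ) = arctan(32.4/12.5) = 1.20 rad.
Time lag = φ / ω = 1.20 / 1.99×10^-7 = 6.04×10^6 s = 69.9 days.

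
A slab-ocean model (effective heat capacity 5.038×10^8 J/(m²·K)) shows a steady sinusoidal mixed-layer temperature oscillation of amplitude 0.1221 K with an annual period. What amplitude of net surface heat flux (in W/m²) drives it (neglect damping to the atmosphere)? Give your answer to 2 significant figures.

Areal heat capacity C = 5.038×10^8 J/(m²·K) (given).
ω = 2π / 3.15×10^7 s = 1.99×10^-7 s⁻¹.
Cω = 5.04×10^8 × 1.99×10^-7 = 100 W/(m²·K).
F₀ = A × Cω = 0.1221 × 100 = 12.3 W/m².

12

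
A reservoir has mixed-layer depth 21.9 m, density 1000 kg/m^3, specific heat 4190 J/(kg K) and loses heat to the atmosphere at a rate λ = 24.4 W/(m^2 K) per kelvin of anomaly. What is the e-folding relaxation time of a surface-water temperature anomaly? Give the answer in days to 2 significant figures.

44 days

Areal heat capacity C = ρ c_p D = 1000 × 4190 × 21.9 = 9.18×10^7 J m⁻² K⁻¹.
Relaxation time τ = C / λ = 9.18×10^7 / 24.4 = 3.76×10^6 s.
In days: 3.76×10^6 s / (86400 s/day) = 43.5 days.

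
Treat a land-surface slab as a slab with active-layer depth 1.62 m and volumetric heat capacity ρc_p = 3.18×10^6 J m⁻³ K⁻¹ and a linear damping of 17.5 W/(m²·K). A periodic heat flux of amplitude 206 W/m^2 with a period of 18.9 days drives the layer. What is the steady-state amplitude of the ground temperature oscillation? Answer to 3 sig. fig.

Areal heat capacity C = ρc_p × D = 3.18×10^6 × 1.62 = 5.15×10^6 J/(m^2 K).
Angular frequency ω = 2π / T = 2π / 1.63×10^6 s = 3.85×10^-6 s⁻¹.
√((Cω)² + λ²) = √((19.8)² + 17.5²) = 26.4 W/(m²·K).
Amplitude A = F₀ / √((Cω)²+λ²) = 206 / 26.4 = 7.79 K.

7.79 K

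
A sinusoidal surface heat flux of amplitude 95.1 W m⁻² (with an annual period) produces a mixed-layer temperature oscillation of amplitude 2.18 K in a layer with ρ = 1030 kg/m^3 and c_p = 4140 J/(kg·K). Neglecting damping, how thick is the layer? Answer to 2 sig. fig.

ω = 2π / 3.15×10^7 s = 1.99×10^-7 s⁻¹.
Required C = F₀ / (A ω) = 95.1 / (2.18 × 1.99×10^-7) = 2.19×10^8 J/(m²·K).
D = C / (ρ c_p) = 2.19×10^8 / (1030 × 4140) = 51.3 m.

51 m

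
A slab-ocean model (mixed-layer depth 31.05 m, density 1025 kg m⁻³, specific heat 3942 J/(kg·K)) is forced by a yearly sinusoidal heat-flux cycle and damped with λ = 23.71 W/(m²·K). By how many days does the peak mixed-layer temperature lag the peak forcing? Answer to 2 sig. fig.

47 days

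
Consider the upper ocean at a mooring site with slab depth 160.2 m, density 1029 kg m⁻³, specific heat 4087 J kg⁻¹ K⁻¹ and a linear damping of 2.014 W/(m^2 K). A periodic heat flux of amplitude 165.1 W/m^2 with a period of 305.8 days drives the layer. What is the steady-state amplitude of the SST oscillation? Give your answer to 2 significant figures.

1.0 K

Areal heat capacity C = ρ c_p D = 1029 × 4087 × 160.2 = 6.74×10^8 J/(m^2 K).
Angular frequency ω = 2π / T = 2π / 2.64×10^7 s = 2.38×10^-7 s⁻¹.
√((Cω)² + λ²) = √((160)² + 2.014²) = 160 W/(m²·K).
Amplitude A = F₀ / √((Cω)²+λ²) = 165.1 / 160 = 1.03 K.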